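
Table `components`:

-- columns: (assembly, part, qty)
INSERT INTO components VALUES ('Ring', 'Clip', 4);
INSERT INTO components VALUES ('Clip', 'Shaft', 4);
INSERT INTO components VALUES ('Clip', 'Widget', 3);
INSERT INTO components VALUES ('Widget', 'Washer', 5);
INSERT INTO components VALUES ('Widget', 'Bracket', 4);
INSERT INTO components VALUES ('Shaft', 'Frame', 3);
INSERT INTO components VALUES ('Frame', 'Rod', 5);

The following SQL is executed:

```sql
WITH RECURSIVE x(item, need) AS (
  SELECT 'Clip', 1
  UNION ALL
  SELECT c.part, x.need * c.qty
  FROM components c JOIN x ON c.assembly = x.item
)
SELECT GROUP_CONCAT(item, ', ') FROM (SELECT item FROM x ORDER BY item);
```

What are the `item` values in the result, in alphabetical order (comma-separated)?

Base: (Clip, need=1).
Iteration 1: components of {Clip} -> Shaft = 1*4 = 4, Widget = 1*3 = 3.
Iteration 2: components of {Shaft,Widget} -> Bracket = 3*4 = 12, Frame = 4*3 = 12, Washer = 3*5 = 15.
Iteration 3: components of {Bracket,Frame,Washer} -> Rod = 12*5 = 60.
Iteration 4: no further components; recursion stops.

Bracket, Clip, Frame, Rod, Shaft, Washer, Widget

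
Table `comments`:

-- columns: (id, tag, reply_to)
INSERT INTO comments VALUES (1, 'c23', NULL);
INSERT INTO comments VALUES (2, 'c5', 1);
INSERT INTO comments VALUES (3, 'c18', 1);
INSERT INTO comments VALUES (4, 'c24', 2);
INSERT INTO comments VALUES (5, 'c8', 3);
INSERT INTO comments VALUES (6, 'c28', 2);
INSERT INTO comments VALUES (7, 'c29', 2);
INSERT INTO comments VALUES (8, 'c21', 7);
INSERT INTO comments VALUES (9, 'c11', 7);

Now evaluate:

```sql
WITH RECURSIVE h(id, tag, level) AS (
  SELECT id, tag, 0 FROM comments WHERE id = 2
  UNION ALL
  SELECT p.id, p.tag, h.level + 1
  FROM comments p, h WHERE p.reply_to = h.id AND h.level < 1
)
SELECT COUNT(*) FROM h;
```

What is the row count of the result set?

Base: id=2 (c5) at level 0.
Iteration 1: rows with reply_to in {2} -> c24 (id 4, level 1), c28 (id 6, level 1), c29 (id 7, level 1).
Iteration 2: level < 1 fails for all current rows; recursion stops.
Total rows emitted: 4.

4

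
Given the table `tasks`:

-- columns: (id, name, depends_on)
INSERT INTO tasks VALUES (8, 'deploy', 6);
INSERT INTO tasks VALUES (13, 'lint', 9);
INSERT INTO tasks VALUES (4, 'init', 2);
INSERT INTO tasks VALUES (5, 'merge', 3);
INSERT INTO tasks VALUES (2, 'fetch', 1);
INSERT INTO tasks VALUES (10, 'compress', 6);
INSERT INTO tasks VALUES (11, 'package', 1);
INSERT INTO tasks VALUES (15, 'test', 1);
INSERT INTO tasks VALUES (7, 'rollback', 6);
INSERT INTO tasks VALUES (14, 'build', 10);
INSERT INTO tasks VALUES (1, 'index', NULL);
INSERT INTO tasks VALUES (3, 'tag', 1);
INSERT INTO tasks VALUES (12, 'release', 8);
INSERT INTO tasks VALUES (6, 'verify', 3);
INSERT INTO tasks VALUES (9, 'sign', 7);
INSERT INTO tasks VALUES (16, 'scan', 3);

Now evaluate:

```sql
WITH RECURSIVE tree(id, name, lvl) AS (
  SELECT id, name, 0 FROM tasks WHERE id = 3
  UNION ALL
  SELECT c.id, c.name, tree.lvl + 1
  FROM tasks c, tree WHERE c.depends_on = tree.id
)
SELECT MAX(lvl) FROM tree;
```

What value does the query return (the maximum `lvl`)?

4

Base: id=3 (tag) at lvl 0.
Iteration 1: rows with depends_on in {3} -> merge (id 5, lvl 1), verify (id 6, lvl 1), scan (id 16, lvl 1).
Iteration 2: rows with depends_on in {5,6,16} -> rollback (id 7, lvl 2), deploy (id 8, lvl 2), compress (id 10, lvl 2).
Iteration 3: rows with depends_on in {7,8,10} -> sign (id 9, lvl 3), release (id 12, lvl 3), build (id 14, lvl 3).
Iteration 4: rows with depends_on in {9,12,14} -> lint (id 13, lvl 4).
Iteration 5: no rows with depends_on in {13}; recursion stops.
lvl values: 0, 1, 1, 1, 2, 2, 2, 3, 3, 3, 4; the maximum is 4.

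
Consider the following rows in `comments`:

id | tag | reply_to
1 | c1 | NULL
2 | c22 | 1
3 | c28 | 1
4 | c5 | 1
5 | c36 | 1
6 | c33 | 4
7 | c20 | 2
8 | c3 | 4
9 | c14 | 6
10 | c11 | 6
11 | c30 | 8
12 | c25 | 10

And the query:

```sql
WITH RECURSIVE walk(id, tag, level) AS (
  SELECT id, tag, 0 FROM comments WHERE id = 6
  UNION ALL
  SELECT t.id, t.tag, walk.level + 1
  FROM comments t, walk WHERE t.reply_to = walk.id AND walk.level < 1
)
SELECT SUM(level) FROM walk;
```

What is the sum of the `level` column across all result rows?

2

Base: id=6 (c33) at level 0.
Iteration 1: rows with reply_to in {6} -> c14 (id 9, level 1), c11 (id 10, level 1).
Iteration 2: level < 1 fails for all current rows; recursion stops.
SUM(level) = 0 + 1 + 1 = 2.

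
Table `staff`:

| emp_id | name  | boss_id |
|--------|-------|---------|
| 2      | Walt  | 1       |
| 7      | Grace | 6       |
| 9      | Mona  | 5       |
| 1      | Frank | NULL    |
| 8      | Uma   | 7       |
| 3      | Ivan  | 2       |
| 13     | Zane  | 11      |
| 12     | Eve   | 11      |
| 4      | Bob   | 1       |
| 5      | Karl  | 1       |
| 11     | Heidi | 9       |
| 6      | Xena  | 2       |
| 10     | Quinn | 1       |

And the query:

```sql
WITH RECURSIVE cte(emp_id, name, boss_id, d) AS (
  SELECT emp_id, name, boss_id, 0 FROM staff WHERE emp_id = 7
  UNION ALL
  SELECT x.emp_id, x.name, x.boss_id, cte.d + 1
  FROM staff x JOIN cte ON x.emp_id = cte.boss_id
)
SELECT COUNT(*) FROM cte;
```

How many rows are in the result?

4

Base: emp_id=7 (Grace), boss_id=6, d 0.
Iteration 1: join on emp_id=6 -> Xena (id 6, boss_id=2, d 1).
Iteration 2: join on emp_id=2 -> Walt (id 2, boss_id=1, d 2).
Iteration 3: join on emp_id=1 -> Frank (id 1, boss_id=NULL, d 3).
Iteration 4: boss_id is NULL; no match; recursion stops.
Total rows emitted: 4.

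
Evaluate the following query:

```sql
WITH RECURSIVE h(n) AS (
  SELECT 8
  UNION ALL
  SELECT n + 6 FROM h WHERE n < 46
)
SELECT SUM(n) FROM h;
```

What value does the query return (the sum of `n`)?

232

Base: n=8.
Iteration 1: 8 < 46 holds -> n = 8 + 6 = 14.
Iteration 2: 14 < 46 holds -> n = 14 + 6 = 20.
Iteration 3: 20 < 46 holds -> n = 20 + 6 = 26.
Iteration 4: 26 < 46 holds -> n = 26 + 6 = 32.
Iteration 5: 32 < 46 holds -> n = 32 + 6 = 38.
Iteration 6: 38 < 46 holds -> n = 38 + 6 = 44.
Iteration 7: 44 < 46 holds -> n = 44 + 6 = 50.
Iteration 8: 50 < 46 fails; recursion stops.
SUM(n) = 8 + 14 + 20 + 26 + 32 + 38 + 44 + 50 = 232.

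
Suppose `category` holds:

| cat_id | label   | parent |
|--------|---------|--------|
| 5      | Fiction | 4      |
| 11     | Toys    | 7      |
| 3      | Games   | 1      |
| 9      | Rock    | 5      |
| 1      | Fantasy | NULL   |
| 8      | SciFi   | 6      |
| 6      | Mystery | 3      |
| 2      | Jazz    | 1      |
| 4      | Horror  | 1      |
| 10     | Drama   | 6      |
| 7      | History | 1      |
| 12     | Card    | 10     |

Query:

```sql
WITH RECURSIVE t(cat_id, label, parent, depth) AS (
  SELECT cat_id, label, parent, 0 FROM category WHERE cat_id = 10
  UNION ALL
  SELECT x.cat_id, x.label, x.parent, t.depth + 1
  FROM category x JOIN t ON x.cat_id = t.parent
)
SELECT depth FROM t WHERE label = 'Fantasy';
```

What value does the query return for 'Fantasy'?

Base: cat_id=10 (Drama), parent=6, depth 0.
Iteration 1: join on cat_id=6 -> Mystery (id 6, parent=3, depth 1).
Iteration 2: join on cat_id=3 -> Games (id 3, parent=1, depth 2).
Iteration 3: join on cat_id=1 -> Fantasy (id 1, parent=NULL, depth 3).
Iteration 4: parent is NULL; no match; recursion stops.

3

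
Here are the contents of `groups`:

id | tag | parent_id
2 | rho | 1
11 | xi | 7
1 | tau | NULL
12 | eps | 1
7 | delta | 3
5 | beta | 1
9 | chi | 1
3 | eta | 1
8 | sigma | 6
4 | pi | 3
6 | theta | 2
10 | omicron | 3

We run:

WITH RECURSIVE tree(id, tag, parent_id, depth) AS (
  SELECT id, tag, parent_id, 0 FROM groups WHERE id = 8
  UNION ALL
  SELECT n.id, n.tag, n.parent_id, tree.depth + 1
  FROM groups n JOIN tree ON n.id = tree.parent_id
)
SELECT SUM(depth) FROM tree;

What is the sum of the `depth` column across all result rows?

Base: id=8 (sigma), parent_id=6, depth 0.
Iteration 1: join on id=6 -> theta (id 6, parent_id=2, depth 1).
Iteration 2: join on id=2 -> rho (id 2, parent_id=1, depth 2).
Iteration 3: join on id=1 -> tau (id 1, parent_id=NULL, depth 3).
Iteration 4: parent_id is NULL; no match; recursion stops.
SUM(depth) = 0 + 1 + 2 + 3 = 6.

6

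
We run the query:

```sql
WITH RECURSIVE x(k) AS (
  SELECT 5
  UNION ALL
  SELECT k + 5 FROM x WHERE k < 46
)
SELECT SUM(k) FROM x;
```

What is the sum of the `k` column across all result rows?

275

Base: k=5.
Iteration 1: 5 < 46 holds -> k = 5 + 5 = 10.
Iteration 2: 10 < 46 holds -> k = 10 + 5 = 15.
Iteration 3: 15 < 46 holds -> k = 15 + 5 = 20.
Iteration 4: 20 < 46 holds -> k = 20 + 5 = 25.
Iteration 5: 25 < 46 holds -> k = 25 + 5 = 30.
Iteration 6: 30 < 46 holds -> k = 30 + 5 = 35.
Iteration 7: 35 < 46 holds -> k = 35 + 5 = 40.
Iteration 8: 40 < 46 holds -> k = 40 + 5 = 45.
Iteration 9: 45 < 46 holds -> k = 45 + 5 = 50.
Iteration 10: 50 < 46 fails; recursion stops.
SUM(k) = 5 + 10 + 15 + 20 + 25 + 30 + 35 + 40 + 45 + 50 = 275.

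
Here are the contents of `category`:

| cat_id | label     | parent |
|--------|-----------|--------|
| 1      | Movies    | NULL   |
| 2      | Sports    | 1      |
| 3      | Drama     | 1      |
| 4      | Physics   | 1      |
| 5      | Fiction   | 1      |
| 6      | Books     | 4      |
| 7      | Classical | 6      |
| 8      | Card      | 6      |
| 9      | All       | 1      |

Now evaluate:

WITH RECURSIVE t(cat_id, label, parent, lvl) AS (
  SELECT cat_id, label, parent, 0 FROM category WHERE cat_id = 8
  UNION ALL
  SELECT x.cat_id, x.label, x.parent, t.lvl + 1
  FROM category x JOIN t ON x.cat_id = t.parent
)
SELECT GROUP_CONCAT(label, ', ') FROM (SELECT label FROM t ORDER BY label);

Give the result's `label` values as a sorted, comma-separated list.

Books, Card, Movies, Physics

Base: cat_id=8 (Card), parent=6, lvl 0.
Iteration 1: join on cat_id=6 -> Books (id 6, parent=4, lvl 1).
Iteration 2: join on cat_id=4 -> Physics (id 4, parent=1, lvl 2).
Iteration 3: join on cat_id=1 -> Movies (id 1, parent=NULL, lvl 3).
Iteration 4: parent is NULL; no match; recursion stops.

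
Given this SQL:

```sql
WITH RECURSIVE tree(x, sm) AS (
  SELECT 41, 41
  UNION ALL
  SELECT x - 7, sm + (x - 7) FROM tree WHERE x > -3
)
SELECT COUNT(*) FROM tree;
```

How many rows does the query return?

8

Base: x=41, sm=41.
Iteration 1: 41 > -3 holds -> x = 41 - 7 = 34, sm = 41 + 34 = 75.
Iteration 2: 34 > -3 holds -> x = 34 - 7 = 27, sm = 75 + 27 = 102.
Iteration 3: 27 > -3 holds -> x = 27 - 7 = 20, sm = 102 + 20 = 122.
Iteration 4: 20 > -3 holds -> x = 20 - 7 = 13, sm = 122 + 13 = 135.
Iteration 5: 13 > -3 holds -> x = 13 - 7 = 6, sm = 135 + 6 = 141.
Iteration 6: 6 > -3 holds -> x = 6 - 7 = -1, sm = 141 + -1 = 140.
Iteration 7: -1 > -3 holds -> x = -1 - 7 = -8, sm = 140 + -8 = 132.
Iteration 8: -8 > -3 fails; recursion stops.
Total rows emitted: 8.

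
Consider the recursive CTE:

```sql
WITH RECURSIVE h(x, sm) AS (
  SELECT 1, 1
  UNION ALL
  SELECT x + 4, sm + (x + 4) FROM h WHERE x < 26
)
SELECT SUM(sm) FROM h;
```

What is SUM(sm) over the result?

Base: x=1, sm=1.
Iteration 1: 1 < 26 holds -> x = 1 + 4 = 5, sm = 1 + 5 = 6.
Iteration 2: 5 < 26 holds -> x = 5 + 4 = 9, sm = 6 + 9 = 15.
Iteration 3: 9 < 26 holds -> x = 9 + 4 = 13, sm = 15 + 13 = 28.
Iteration 4: 13 < 26 holds -> x = 13 + 4 = 17, sm = 28 + 17 = 45.
Iteration 5: 17 < 26 holds -> x = 17 + 4 = 21, sm = 45 + 21 = 66.
Iteration 6: 21 < 26 holds -> x = 21 + 4 = 25, sm = 66 + 25 = 91.
Iteration 7: 25 < 26 holds -> x = 25 + 4 = 29, sm = 91 + 29 = 120.
Iteration 8: 29 < 26 fails; recursion stops.
SUM(sm) = 1 + 6 + 15 + 28 + 45 + 66 + 91 + 120 = 372.

372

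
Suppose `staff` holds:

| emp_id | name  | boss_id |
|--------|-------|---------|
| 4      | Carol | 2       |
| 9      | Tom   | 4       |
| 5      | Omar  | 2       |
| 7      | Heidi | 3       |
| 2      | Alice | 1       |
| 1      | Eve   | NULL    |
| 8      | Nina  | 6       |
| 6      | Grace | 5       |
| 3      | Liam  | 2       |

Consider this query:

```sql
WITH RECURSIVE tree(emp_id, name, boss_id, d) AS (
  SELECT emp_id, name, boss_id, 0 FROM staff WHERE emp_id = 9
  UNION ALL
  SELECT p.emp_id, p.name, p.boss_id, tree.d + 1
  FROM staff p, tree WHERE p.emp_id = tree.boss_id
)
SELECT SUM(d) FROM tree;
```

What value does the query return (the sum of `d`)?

6

Base: emp_id=9 (Tom), boss_id=4, d 0.
Iteration 1: join on emp_id=4 -> Carol (id 4, boss_id=2, d 1).
Iteration 2: join on emp_id=2 -> Alice (id 2, boss_id=1, d 2).
Iteration 3: join on emp_id=1 -> Eve (id 1, boss_id=NULL, d 3).
Iteration 4: boss_id is NULL; no match; recursion stops.
SUM(d) = 0 + 1 + 2 + 3 = 6.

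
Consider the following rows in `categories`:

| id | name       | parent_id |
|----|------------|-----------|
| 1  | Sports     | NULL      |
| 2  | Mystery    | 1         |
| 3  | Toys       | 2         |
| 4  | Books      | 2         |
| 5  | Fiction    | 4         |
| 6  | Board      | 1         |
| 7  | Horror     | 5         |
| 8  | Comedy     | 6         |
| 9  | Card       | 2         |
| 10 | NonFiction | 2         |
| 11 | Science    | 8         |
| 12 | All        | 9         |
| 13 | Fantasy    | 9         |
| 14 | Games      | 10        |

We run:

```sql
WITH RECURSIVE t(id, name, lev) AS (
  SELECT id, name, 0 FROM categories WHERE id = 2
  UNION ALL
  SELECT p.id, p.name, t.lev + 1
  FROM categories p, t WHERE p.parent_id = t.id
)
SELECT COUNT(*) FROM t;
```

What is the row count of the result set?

Base: id=2 (Mystery) at lev 0.
Iteration 1: rows with parent_id in {2} -> Toys (id 3, lev 1), Books (id 4, lev 1), Card (id 9, lev 1), NonFiction (id 10, lev 1).
Iteration 2: rows with parent_id in {3,4,9,10} -> Fiction (id 5, lev 2), All (id 12, lev 2), Fantasy (id 13, lev 2), Games (id 14, lev 2).
Iteration 3: rows with parent_id in {5,12,13,14} -> Horror (id 7, lev 3).
Iteration 4: no rows with parent_id in {7}; recursion stops.
Total rows emitted: 10.

10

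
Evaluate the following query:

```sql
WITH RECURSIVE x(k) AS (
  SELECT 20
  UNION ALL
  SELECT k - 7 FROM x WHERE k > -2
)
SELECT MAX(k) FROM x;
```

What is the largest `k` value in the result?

Base: k=20.
Iteration 1: 20 > -2 holds -> k = 20 - 7 = 13.
Iteration 2: 13 > -2 holds -> k = 13 - 7 = 6.
Iteration 3: 6 > -2 holds -> k = 6 - 7 = -1.
Iteration 4: -1 > -2 holds -> k = -1 - 7 = -8.
Iteration 5: -8 > -2 fails; recursion stops.
k values: 20, 13, 6, -1, -8; the maximum is 20.

20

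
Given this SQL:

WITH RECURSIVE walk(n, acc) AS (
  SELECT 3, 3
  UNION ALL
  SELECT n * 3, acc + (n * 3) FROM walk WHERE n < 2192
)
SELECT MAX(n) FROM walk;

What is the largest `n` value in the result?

Base: n=3, acc=3.
Iteration 1: 3 < 2192 holds -> n = 3 * 3 = 9, acc = 3 + 9 = 12.
Iteration 2: 9 < 2192 holds -> n = 9 * 3 = 27, acc = 12 + 27 = 39.
Iteration 3: 27 < 2192 holds -> n = 27 * 3 = 81, acc = 39 + 81 = 120.
Iteration 4: 81 < 2192 holds -> n = 81 * 3 = 243, acc = 120 + 243 = 363.
Iteration 5: 243 < 2192 holds -> n = 243 * 3 = 729, acc = 363 + 729 = 1092.
Iteration 6: 729 < 2192 holds -> n = 729 * 3 = 2187, acc = 1092 + 2187 = 3279.
Iteration 7: 2187 < 2192 holds -> n = 2187 * 3 = 6561, acc = 3279 + 6561 = 9840.
Iteration 8: 6561 < 2192 fails; recursion stops.
n values: 3, 9, 27, 81, 243, 729, 2187, 6561; the maximum is 6561.

6561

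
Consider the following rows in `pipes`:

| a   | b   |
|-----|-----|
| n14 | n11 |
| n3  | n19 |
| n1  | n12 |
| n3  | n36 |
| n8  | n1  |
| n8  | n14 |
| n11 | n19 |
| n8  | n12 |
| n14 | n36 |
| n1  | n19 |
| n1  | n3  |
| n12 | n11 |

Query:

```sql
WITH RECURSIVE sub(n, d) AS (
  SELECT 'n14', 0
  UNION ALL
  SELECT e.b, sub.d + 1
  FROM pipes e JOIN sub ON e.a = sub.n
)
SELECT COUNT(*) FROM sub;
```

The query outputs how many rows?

4

Base: (n14, d=0).
Iteration 1: edges from {n14} -> (n11, d=1), (n36, d=1).
Iteration 2: edges from {n11,n36} -> (n19, d=2).
Iteration 3: no outgoing edges from {n19}; recursion stops.
Total rows emitted: 4.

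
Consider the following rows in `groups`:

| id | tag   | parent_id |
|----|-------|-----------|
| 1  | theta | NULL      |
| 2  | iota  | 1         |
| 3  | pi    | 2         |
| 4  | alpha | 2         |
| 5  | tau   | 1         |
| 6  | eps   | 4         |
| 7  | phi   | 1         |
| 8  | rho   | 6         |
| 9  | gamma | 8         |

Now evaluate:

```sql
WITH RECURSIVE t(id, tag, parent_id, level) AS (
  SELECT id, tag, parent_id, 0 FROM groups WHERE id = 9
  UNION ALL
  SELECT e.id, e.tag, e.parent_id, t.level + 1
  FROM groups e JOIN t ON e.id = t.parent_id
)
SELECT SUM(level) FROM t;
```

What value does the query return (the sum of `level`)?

15

Base: id=9 (gamma), parent_id=8, level 0.
Iteration 1: join on id=8 -> rho (id 8, parent_id=6, level 1).
Iteration 2: join on id=6 -> eps (id 6, parent_id=4, level 2).
Iteration 3: join on id=4 -> alpha (id 4, parent_id=2, level 3).
Iteration 4: join on id=2 -> iota (id 2, parent_id=1, level 4).
Iteration 5: join on id=1 -> theta (id 1, parent_id=NULL, level 5).
Iteration 6: parent_id is NULL; no match; recursion stops.
SUM(level) = 0 + 1 + 2 + 3 + 4 + 5 = 15.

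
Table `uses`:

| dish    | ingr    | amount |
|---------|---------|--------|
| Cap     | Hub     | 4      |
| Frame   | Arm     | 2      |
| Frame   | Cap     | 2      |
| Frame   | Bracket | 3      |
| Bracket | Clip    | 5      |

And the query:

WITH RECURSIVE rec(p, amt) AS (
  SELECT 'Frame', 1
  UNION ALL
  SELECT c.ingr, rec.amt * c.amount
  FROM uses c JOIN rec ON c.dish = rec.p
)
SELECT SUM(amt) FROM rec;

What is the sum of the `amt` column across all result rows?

31

Base: (Frame, amt=1).
Iteration 1: components of {Frame} -> Arm = 1*2 = 2, Bracket = 1*3 = 3, Cap = 1*2 = 2.
Iteration 2: components of {Arm,Bracket,Cap} -> Clip = 3*5 = 15, Hub = 2*4 = 8.
Iteration 3: no further components; recursion stops.
SUM(amt) = 1 + 2 + 3 + 2 + 8 + 15 = 31.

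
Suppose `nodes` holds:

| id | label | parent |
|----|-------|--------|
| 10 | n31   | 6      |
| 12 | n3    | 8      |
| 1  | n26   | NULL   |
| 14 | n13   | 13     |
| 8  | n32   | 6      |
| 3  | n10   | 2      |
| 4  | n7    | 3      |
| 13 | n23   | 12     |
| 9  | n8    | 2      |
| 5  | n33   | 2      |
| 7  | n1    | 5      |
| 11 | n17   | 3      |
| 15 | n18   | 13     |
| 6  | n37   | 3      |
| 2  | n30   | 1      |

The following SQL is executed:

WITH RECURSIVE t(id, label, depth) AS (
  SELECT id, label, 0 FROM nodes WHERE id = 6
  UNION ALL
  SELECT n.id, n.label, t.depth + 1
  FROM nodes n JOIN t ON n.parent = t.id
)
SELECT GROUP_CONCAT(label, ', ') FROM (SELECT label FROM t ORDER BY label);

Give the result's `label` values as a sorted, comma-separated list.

Base: id=6 (n37) at depth 0.
Iteration 1: rows with parent in {6} -> n32 (id 8, depth 1), n31 (id 10, depth 1).
Iteration 2: rows with parent in {8,10} -> n3 (id 12, depth 2).
Iteration 3: rows with parent in {12} -> n23 (id 13, depth 3).
Iteration 4: rows with parent in {13} -> n13 (id 14, depth 4), n18 (id 15, depth 4).
Iteration 5: no rows with parent in {14,15}; recursion stops.

n13, n18, n23, n3, n31, n32, n37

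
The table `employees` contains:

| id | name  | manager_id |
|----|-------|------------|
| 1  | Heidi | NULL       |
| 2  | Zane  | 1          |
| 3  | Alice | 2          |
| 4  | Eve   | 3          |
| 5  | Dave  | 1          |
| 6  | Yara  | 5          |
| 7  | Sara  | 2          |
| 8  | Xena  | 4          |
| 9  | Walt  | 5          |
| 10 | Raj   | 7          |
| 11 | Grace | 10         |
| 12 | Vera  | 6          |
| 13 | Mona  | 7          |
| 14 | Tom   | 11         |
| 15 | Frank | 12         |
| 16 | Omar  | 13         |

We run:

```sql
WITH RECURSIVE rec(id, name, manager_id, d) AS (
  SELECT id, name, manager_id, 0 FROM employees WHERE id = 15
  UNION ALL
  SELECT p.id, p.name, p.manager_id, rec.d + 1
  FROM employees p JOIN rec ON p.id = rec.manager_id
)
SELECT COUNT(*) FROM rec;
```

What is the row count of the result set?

Base: id=15 (Frank), manager_id=12, d 0.
Iteration 1: join on id=12 -> Vera (id 12, manager_id=6, d 1).
Iteration 2: join on id=6 -> Yara (id 6, manager_id=5, d 2).
Iteration 3: join on id=5 -> Dave (id 5, manager_id=1, d 3).
Iteration 4: join on id=1 -> Heidi (id 1, manager_id=NULL, d 4).
Iteration 5: manager_id is NULL; no match; recursion stops.
Total rows emitted: 5.

5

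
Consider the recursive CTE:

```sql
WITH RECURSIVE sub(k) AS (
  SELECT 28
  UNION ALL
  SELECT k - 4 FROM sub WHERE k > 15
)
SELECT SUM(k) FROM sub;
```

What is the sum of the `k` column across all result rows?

100

Base: k=28.
Iteration 1: 28 > 15 holds -> k = 28 - 4 = 24.
Iteration 2: 24 > 15 holds -> k = 24 - 4 = 20.
Iteration 3: 20 > 15 holds -> k = 20 - 4 = 16.
Iteration 4: 16 > 15 holds -> k = 16 - 4 = 12.
Iteration 5: 12 > 15 fails; recursion stops.
SUM(k) = 28 + 24 + 20 + 16 + 12 = 100.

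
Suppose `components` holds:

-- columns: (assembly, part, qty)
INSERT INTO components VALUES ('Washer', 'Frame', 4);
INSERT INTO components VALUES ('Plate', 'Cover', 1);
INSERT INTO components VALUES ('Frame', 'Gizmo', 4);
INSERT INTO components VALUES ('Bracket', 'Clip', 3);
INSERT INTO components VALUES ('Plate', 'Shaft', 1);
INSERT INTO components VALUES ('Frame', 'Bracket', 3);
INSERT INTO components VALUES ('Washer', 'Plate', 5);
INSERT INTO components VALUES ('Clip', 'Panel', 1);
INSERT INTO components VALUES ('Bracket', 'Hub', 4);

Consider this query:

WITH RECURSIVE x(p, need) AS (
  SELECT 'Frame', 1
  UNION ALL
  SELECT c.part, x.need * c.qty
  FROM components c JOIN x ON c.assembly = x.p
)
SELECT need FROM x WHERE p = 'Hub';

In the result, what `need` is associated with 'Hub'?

Base: (Frame, need=1).
Iteration 1: components of {Frame} -> Bracket = 1*3 = 3, Gizmo = 1*4 = 4.
Iteration 2: components of {Bracket,Gizmo} -> Clip = 3*3 = 9, Hub = 3*4 = 12.
Iteration 3: components of {Clip,Hub} -> Panel = 9*1 = 9.
Iteration 4: no further components; recursion stops.

12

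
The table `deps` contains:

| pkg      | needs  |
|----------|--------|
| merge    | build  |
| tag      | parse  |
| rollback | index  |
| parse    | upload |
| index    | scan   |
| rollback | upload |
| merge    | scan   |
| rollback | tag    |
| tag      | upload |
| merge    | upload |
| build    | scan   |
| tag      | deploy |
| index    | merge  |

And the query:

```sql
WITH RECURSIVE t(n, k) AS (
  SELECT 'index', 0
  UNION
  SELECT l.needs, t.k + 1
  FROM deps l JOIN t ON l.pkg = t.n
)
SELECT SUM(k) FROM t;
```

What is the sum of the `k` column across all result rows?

11

Base: (index, k=0).
Iteration 1: edges from {index} -> (merge, k=1), (scan, k=1).
Iteration 2: edges from {merge,scan} -> (build, k=2), (scan, k=2), (upload, k=2).
Iteration 3: edges from {build,scan,upload} -> (scan, k=3).
Iteration 4: no outgoing edges from {scan}; recursion stops.
SUM(k) = 0 + 1 + 1 + 2 + 2 + 2 + 3 = 11.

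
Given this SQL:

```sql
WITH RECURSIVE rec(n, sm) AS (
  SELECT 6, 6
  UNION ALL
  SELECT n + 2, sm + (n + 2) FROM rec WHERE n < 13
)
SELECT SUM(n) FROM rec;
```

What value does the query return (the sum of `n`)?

50

Base: n=6, sm=6.
Iteration 1: 6 < 13 holds -> n = 6 + 2 = 8, sm = 6 + 8 = 14.
Iteration 2: 8 < 13 holds -> n = 8 + 2 = 10, sm = 14 + 10 = 24.
Iteration 3: 10 < 13 holds -> n = 10 + 2 = 12, sm = 24 + 12 = 36.
Iteration 4: 12 < 13 holds -> n = 12 + 2 = 14, sm = 36 + 14 = 50.
Iteration 5: 14 < 13 fails; recursion stops.
SUM(n) = 6 + 8 + 10 + 12 + 14 = 50.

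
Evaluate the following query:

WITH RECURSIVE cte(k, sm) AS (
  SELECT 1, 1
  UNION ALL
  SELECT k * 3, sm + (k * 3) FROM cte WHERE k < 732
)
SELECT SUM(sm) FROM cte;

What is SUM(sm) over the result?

4916

Base: k=1, sm=1.
Iteration 1: 1 < 732 holds -> k = 1 * 3 = 3, sm = 1 + 3 = 4.
Iteration 2: 3 < 732 holds -> k = 3 * 3 = 9, sm = 4 + 9 = 13.
Iteration 3: 9 < 732 holds -> k = 9 * 3 = 27, sm = 13 + 27 = 40.
Iteration 4: 27 < 732 holds -> k = 27 * 3 = 81, sm = 40 + 81 = 121.
Iteration 5: 81 < 732 holds -> k = 81 * 3 = 243, sm = 121 + 243 = 364.
Iteration 6: 243 < 732 holds -> k = 243 * 3 = 729, sm = 364 + 729 = 1093.
Iteration 7: 729 < 732 holds -> k = 729 * 3 = 2187, sm = 1093 + 2187 = 3280.
Iteration 8: 2187 < 732 fails; recursion stops.
SUM(sm) = 1 + 4 + 13 + 40 + 121 + 364 + 1093 + 3280 = 4916.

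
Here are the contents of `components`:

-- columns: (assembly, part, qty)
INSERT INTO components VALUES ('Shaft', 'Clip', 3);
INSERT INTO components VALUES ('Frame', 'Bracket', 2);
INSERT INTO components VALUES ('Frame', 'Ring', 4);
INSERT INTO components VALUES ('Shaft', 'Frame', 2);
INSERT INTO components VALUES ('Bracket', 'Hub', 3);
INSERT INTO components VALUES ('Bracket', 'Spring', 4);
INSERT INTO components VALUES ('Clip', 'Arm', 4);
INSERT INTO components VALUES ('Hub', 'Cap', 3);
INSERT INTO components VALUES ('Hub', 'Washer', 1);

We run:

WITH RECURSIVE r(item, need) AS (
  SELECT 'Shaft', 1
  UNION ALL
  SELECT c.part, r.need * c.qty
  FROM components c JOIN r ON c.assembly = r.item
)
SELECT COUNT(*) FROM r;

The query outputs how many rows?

Base: (Shaft, need=1).
Iteration 1: components of {Shaft} -> Clip = 1*3 = 3, Frame = 1*2 = 2.
Iteration 2: components of {Clip,Frame} -> Arm = 3*4 = 12, Bracket = 2*2 = 4, Ring = 2*4 = 8.
Iteration 3: components of {Arm,Bracket,Ring} -> Hub = 4*3 = 12, Spring = 4*4 = 16.
Iteration 4: components of {Hub,Spring} -> Cap = 12*3 = 36, Washer = 12*1 = 12.
Iteration 5: no further components; recursion stops.
Total rows emitted: 10.

10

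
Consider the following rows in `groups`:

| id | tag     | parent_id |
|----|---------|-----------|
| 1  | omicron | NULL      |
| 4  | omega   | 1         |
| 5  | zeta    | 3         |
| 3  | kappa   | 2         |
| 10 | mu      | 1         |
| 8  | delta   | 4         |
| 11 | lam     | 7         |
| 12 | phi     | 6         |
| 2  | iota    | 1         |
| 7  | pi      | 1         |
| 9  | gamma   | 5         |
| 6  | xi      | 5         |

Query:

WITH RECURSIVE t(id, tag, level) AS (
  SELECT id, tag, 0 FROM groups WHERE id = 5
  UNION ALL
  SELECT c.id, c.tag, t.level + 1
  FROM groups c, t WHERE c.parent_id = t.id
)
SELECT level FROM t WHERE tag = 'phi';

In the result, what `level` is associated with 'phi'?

Base: id=5 (zeta) at level 0.
Iteration 1: rows with parent_id in {5} -> xi (id 6, level 1), gamma (id 9, level 1).
Iteration 2: rows with parent_id in {6,9} -> phi (id 12, level 2).
Iteration 3: no rows with parent_id in {12}; recursion stops.

2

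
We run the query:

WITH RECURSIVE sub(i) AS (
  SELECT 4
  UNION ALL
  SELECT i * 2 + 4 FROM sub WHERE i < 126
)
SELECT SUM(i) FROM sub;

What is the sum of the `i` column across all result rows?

Base: i=4.
Iteration 1: 4 < 126 holds -> i = 4 * 2 + 4 = 12.
Iteration 2: 12 < 126 holds -> i = 12 * 2 + 4 = 28.
Iteration 3: 28 < 126 holds -> i = 28 * 2 + 4 = 60.
Iteration 4: 60 < 126 holds -> i = 60 * 2 + 4 = 124.
Iteration 5: 124 < 126 holds -> i = 124 * 2 + 4 = 252.
Iteration 6: 252 < 126 fails; recursion stops.
SUM(i) = 4 + 12 + 28 + 60 + 124 + 252 = 480.

480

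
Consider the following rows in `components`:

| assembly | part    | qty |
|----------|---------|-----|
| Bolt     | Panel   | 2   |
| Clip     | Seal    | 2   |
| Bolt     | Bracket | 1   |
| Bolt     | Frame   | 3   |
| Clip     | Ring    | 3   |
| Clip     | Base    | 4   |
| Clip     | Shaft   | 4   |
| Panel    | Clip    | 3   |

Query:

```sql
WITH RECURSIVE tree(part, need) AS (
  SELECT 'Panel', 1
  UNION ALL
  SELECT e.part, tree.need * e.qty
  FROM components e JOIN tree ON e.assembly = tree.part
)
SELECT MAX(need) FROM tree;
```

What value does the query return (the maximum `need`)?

Base: (Panel, need=1).
Iteration 1: components of {Panel} -> Clip = 1*3 = 3.
Iteration 2: components of {Clip} -> Base = 3*4 = 12, Ring = 3*3 = 9, Seal = 3*2 = 6, Shaft = 3*4 = 12.
Iteration 3: no further components; recursion stops.
need values: 1, 3, 12, 9, 12, 6; the maximum is 12.

12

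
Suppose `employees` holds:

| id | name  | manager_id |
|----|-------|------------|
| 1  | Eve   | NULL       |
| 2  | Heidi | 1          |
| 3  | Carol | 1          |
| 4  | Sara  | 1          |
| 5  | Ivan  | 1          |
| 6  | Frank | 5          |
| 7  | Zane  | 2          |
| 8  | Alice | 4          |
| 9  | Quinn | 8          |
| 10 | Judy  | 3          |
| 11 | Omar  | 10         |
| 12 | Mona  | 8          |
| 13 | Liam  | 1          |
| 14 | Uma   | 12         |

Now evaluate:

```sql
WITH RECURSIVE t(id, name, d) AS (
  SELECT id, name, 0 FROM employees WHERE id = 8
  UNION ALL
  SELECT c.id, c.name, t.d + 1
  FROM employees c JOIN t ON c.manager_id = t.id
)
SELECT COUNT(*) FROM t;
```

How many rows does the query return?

4

Base: id=8 (Alice) at d 0.
Iteration 1: rows with manager_id in {8} -> Quinn (id 9, d 1), Mona (id 12, d 1).
Iteration 2: rows with manager_id in {9,12} -> Uma (id 14, d 2).
Iteration 3: no rows with manager_id in {14}; recursion stops.
Total rows emitted: 4.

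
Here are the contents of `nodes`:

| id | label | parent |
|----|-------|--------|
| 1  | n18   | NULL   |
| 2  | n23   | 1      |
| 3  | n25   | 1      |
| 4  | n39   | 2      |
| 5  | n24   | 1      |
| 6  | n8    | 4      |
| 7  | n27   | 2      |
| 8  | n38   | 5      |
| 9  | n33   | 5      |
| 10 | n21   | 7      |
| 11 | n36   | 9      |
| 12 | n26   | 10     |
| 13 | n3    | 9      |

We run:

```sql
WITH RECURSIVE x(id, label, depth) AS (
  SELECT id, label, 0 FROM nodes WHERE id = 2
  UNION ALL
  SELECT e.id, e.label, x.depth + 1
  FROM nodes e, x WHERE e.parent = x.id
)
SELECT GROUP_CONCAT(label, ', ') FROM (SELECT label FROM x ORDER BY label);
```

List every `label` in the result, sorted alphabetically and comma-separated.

n21, n23, n26, n27, n39, n8

Base: id=2 (n23) at depth 0.
Iteration 1: rows with parent in {2} -> n39 (id 4, depth 1), n27 (id 7, depth 1).
Iteration 2: rows with parent in {4,7} -> n8 (id 6, depth 2), n21 (id 10, depth 2).
Iteration 3: rows with parent in {6,10} -> n26 (id 12, depth 3).
Iteration 4: no rows with parent in {12}; recursion stops.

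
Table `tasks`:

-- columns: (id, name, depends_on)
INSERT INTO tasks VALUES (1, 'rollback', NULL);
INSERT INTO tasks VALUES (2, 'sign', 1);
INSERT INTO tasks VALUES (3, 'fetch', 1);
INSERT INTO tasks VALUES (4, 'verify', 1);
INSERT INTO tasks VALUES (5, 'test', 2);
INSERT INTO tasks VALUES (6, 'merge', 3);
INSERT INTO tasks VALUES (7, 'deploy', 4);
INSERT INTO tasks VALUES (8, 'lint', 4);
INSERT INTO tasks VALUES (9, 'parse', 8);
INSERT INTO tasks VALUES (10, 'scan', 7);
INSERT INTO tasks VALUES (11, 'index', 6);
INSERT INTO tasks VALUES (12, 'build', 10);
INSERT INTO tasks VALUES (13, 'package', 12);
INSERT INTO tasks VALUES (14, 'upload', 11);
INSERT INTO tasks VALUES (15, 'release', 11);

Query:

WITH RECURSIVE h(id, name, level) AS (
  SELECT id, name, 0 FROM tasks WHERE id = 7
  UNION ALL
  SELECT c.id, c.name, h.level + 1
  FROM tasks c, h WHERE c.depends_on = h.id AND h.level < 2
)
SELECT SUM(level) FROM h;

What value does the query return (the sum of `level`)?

3

Base: id=7 (deploy) at level 0.
Iteration 1: rows with depends_on in {7} -> scan (id 10, level 1).
Iteration 2: rows with depends_on in {10} -> build (id 12, level 2).
Iteration 3: level < 2 fails for all current rows; recursion stops.
SUM(level) = 0 + 1 + 2 = 3.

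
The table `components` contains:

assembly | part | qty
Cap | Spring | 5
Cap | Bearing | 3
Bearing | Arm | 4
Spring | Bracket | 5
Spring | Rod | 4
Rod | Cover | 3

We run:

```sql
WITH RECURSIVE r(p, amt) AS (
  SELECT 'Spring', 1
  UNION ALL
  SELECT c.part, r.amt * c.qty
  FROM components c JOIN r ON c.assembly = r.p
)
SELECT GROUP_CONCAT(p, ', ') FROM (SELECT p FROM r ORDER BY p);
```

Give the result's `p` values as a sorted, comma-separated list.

Bracket, Cover, Rod, Spring

Base: (Spring, amt=1).
Iteration 1: components of {Spring} -> Bracket = 1*5 = 5, Rod = 1*4 = 4.
Iteration 2: components of {Bracket,Rod} -> Cover = 4*3 = 12.
Iteration 3: no further components; recursion stops.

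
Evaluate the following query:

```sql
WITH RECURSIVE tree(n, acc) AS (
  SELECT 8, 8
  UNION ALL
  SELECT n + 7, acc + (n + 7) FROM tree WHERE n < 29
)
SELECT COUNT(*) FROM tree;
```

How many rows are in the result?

4

Base: n=8, acc=8.
Iteration 1: 8 < 29 holds -> n = 8 + 7 = 15, acc = 8 + 15 = 23.
Iteration 2: 15 < 29 holds -> n = 15 + 7 = 22, acc = 23 + 22 = 45.
Iteration 3: 22 < 29 holds -> n = 22 + 7 = 29, acc = 45 + 29 = 74.
Iteration 4: 29 < 29 fails; recursion stops.
Total rows emitted: 4.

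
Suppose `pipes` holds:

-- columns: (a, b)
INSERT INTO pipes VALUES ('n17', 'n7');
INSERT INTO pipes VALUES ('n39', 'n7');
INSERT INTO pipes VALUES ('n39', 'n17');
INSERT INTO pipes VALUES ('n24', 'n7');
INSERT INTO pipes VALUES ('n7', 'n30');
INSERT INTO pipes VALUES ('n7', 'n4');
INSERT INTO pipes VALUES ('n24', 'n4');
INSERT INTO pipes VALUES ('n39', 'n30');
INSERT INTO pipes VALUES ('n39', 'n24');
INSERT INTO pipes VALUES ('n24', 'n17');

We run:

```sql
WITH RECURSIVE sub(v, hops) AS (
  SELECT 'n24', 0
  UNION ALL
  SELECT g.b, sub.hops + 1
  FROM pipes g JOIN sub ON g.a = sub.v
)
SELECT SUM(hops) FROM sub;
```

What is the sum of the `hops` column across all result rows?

15

Base: (n24, hops=0).
Iteration 1: edges from {n24} -> (n17, hops=1), (n4, hops=1), (n7, hops=1).
Iteration 2: edges from {n17,n4,n7} -> (n30, hops=2), (n4, hops=2), (n7, hops=2).
Iteration 3: edges from {n30,n4,n7} -> (n30, hops=3), (n4, hops=3).
Iteration 4: no outgoing edges from {n30,n4}; recursion stops.
SUM(hops) = 0 + 1 + 1 + 1 + 2 + 2 + 2 + 3 + 3 = 15.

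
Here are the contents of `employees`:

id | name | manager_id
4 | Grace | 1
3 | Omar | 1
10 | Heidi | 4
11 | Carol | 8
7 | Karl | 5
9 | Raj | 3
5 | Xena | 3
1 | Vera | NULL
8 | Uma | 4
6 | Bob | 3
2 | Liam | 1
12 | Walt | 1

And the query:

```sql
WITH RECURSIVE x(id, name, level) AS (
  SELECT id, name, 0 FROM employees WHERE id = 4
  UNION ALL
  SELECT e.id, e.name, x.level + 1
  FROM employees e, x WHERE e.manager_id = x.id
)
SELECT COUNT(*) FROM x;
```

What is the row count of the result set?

Base: id=4 (Grace) at level 0.
Iteration 1: rows with manager_id in {4} -> Uma (id 8, level 1), Heidi (id 10, level 1).
Iteration 2: rows with manager_id in {8,10} -> Carol (id 11, level 2).
Iteration 3: no rows with manager_id in {11}; recursion stops.
Total rows emitted: 4.

4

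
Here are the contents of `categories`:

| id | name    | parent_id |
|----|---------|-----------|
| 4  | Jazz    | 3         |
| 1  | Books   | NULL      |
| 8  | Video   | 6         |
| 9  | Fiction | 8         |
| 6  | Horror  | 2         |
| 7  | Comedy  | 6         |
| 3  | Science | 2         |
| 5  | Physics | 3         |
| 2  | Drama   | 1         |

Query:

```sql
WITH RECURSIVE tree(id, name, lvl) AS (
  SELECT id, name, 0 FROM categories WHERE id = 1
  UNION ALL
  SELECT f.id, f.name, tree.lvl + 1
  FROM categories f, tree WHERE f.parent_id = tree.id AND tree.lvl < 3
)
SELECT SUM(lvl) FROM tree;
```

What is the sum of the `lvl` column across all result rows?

Base: id=1 (Books) at lvl 0.
Iteration 1: rows with parent_id in {1} -> Drama (id 2, lvl 1).
Iteration 2: rows with parent_id in {2} -> Science (id 3, lvl 2), Horror (id 6, lvl 2).
Iteration 3: rows with parent_id in {3,6} -> Jazz (id 4, lvl 3), Physics (id 5, lvl 3), Comedy (id 7, lvl 3), Video (id 8, lvl 3).
Iteration 4: lvl < 3 fails for all current rows; recursion stops.
SUM(lvl) = 0 + 1 + 2 + 2 + 3 + 3 + 3 + 3 = 17.

17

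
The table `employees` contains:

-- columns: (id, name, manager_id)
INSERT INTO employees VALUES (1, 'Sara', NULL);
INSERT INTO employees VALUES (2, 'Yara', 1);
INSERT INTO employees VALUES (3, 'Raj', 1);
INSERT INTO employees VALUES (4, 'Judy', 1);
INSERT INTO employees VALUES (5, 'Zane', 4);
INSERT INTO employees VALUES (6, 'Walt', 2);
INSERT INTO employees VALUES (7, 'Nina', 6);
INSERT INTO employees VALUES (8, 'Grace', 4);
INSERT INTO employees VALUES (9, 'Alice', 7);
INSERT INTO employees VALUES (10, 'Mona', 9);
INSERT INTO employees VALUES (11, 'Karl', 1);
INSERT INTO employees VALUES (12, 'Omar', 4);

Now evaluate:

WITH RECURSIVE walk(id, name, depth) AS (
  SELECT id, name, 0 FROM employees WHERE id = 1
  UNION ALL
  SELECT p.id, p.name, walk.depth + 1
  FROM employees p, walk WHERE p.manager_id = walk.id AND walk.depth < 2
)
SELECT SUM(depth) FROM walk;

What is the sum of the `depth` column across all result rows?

12

Base: id=1 (Sara) at depth 0.
Iteration 1: rows with manager_id in {1} -> Yara (id 2, depth 1), Raj (id 3, depth 1), Judy (id 4, depth 1), Karl (id 11, depth 1).
Iteration 2: rows with manager_id in {2,3,4,11} -> Zane (id 5, depth 2), Walt (id 6, depth 2), Grace (id 8, depth 2), Omar (id 12, depth 2).
Iteration 3: depth < 2 fails for all current rows; recursion stops.
SUM(depth) = 0 + 1 + 1 + 1 + 1 + 2 + 2 + 2 + 2 = 12.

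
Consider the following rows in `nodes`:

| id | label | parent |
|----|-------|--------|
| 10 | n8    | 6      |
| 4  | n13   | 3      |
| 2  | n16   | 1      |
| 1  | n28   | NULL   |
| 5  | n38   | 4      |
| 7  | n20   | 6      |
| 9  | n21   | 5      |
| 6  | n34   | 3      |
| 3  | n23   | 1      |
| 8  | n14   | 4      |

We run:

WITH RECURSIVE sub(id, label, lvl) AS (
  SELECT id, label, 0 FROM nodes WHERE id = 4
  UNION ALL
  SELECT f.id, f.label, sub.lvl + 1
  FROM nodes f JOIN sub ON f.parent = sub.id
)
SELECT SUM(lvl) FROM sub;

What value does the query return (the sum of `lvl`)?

4

Base: id=4 (n13) at lvl 0.
Iteration 1: rows with parent in {4} -> n38 (id 5, lvl 1), n14 (id 8, lvl 1).
Iteration 2: rows with parent in {5,8} -> n21 (id 9, lvl 2).
Iteration 3: no rows with parent in {9}; recursion stops.
SUM(lvl) = 0 + 1 + 1 + 2 = 4.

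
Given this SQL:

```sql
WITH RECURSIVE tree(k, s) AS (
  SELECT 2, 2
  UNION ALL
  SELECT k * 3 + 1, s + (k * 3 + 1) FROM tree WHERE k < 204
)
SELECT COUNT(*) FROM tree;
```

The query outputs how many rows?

Base: k=2, s=2.
Iteration 1: 2 < 204 holds -> k = 2 * 3 + 1 = 7, s = 2 + 7 = 9.
Iteration 2: 7 < 204 holds -> k = 7 * 3 + 1 = 22, s = 9 + 22 = 31.
Iteration 3: 22 < 204 holds -> k = 22 * 3 + 1 = 67, s = 31 + 67 = 98.
Iteration 4: 67 < 204 holds -> k = 67 * 3 + 1 = 202, s = 98 + 202 = 300.
Iteration 5: 202 < 204 holds -> k = 202 * 3 + 1 = 607, s = 300 + 607 = 907.
Iteration 6: 607 < 204 fails; recursion stops.
Total rows emitted: 6.

6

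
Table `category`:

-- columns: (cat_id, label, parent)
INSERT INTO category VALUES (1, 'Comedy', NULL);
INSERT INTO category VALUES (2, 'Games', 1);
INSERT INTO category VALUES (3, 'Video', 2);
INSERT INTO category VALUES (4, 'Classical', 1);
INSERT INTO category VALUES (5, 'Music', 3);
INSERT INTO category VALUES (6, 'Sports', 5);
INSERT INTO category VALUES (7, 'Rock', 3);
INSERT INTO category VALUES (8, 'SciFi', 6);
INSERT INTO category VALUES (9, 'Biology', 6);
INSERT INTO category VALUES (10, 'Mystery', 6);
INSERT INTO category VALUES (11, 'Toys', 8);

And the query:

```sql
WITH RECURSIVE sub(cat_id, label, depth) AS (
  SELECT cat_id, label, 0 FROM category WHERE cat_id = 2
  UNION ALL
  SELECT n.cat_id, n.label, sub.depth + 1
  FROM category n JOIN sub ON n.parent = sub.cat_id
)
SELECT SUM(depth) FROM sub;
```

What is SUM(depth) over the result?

25

Base: cat_id=2 (Games) at depth 0.
Iteration 1: rows with parent in {2} -> Video (id 3, depth 1).
Iteration 2: rows with parent in {3} -> Music (id 5, depth 2), Rock (id 7, depth 2).
Iteration 3: rows with parent in {5,7} -> Sports (id 6, depth 3).
Iteration 4: rows with parent in {6} -> SciFi (id 8, depth 4), Biology (id 9, depth 4), Mystery (id 10, depth 4).
Iteration 5: rows with parent in {8,9,10} -> Toys (id 11, depth 5).
Iteration 6: no rows with parent in {11}; recursion stops.
SUM(depth) = 0 + 1 + 2 + 2 + 3 + 4 + 4 + 4 + 5 = 25.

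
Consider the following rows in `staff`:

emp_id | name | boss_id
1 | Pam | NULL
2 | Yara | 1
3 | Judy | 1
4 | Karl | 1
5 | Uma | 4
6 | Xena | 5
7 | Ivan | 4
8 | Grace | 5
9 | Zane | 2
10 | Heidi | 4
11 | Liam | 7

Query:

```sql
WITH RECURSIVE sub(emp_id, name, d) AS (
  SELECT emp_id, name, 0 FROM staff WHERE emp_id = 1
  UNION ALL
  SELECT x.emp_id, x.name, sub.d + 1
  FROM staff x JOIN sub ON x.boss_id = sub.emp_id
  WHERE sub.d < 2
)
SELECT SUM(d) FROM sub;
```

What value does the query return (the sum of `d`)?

11

Base: emp_id=1 (Pam) at d 0.
Iteration 1: rows with boss_id in {1} -> Yara (id 2, d 1), Judy (id 3, d 1), Karl (id 4, d 1).
Iteration 2: rows with boss_id in {2,3,4} -> Uma (id 5, d 2), Ivan (id 7, d 2), Zane (id 9, d 2), Heidi (id 10, d 2).
Iteration 3: d < 2 fails for all current rows; recursion stops.
SUM(d) = 0 + 1 + 1 + 1 + 2 + 2 + 2 + 2 = 11.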